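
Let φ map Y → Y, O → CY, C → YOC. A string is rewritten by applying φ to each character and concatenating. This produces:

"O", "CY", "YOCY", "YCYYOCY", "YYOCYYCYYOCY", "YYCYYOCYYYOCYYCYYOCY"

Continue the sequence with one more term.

YYYOCYYCYYOCYYYCYYOCYYYOCYYCYYOCY

Replace each of the 20 characters of YYCYYOCYYYOCYYCYYOCY in place — Y Y YOC Y Y CY YOC Y Y Y CY YOC Y Y YOC Y Y CY YOC Y — and concatenate.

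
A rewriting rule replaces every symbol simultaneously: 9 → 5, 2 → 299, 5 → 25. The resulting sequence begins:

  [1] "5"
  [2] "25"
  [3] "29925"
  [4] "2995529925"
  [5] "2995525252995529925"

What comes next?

29955252529925299252995525252995529925

φ(2995525252995529925) expands symbol-by-symbol to 299 5 5 25 25 299 25 299 25 299 5 5 25 25 299 5 5 299 25; joining the 19 pieces gives the next term.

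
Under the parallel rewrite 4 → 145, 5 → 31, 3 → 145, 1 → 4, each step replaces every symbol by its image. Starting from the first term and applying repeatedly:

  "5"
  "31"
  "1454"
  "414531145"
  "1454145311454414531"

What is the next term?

Rewriting the 19 symbols of 1454145311454414531 one by one yields 4 145 31 145 4 145 31 145 4 4 145 31 145 145 4 145 31 145 4; concatenated:

41453114541453114544145311451454145311454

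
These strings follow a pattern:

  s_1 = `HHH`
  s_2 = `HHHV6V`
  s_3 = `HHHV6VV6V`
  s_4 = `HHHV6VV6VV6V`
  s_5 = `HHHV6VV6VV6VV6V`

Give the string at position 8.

HHHV6VV6VV6VV6VV6VV6VV6V

Each term is the previous one with V6V appended.
From HHHV6VV6VV6VV6V, 3 further steps: HHHV6VV6VV6VV6V → HHHV6VV6VV6VV6VV6V → HHHV6VV6VV6VV6VV6VV6V → (answer).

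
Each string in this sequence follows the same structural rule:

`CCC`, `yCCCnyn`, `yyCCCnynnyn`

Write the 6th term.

Every step adds y to the front and nyn to the end of the previous string.
From yyCCCnynnyn, 3 further steps: yyCCCnynnyn → yyyCCCnynnynnyn → yyyyCCCnynnynnynnyn → (answer).

yyyyyCCCnynnynnynnynnyn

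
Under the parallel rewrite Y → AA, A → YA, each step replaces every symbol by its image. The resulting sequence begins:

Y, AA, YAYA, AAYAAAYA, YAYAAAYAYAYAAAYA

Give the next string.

AAYAAAYAYAYAAAYAAAYAAAYAYAYAAAYA

φ(YAYAAAYAYAYAAAYA) expands symbol-by-symbol to AA YA AA YA YA YA AA YA AA YA AA YA YA YA AA YA; joining the 16 pieces gives the next term.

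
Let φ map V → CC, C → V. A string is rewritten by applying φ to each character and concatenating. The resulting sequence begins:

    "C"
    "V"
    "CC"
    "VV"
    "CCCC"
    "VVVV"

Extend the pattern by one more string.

CCCCCCCC

Expanding VVVV: V→CC, V→CC, V→CC, V→CC. Concatenated: CC CC CC CC.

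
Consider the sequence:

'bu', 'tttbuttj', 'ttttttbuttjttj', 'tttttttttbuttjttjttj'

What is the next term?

s(k+1) = ttt·s(k)·ttj, so each term gains ttt as a prefix and ttj as a suffix.
So the next term is ttt·tttttttttbuttjttjttj·ttj.

ttttttttttttbuttjttjttjttj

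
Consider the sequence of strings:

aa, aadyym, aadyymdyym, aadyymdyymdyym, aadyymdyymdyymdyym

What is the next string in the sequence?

The strings grow by a fixed suffix dyym each time.
Applying this once more to aadyymdyymdyymdyym:

aadyymdyymdyymdyymdyym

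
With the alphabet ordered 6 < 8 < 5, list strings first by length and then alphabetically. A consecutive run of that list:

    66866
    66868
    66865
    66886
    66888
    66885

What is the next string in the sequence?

The successor of 66885 increments the rightmost position that isn't already 5 and resets every position after it to 6.

66856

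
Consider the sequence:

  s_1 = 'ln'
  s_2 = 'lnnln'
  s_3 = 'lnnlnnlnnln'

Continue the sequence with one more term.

Every step duplicates the string with 'n' between the halves.
Doubling lnnlnnlnnln with 'n' between the halves:

lnnlnnlnnlnnlnnlnnlnnln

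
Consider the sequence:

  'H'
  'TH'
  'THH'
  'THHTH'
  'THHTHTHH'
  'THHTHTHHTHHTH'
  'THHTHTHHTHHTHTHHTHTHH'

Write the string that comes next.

This is a Fibonacci-style word recurrence s(k) = s(k−1)·s(k−2): e.g. TH·H = THH.
So term 8 is THHTHTHHTHHTHTHHTHTHH·THHTHTHHTHHTH.

THHTHTHHTHHTHTHHTHTHHTHHTHTHHTHHTH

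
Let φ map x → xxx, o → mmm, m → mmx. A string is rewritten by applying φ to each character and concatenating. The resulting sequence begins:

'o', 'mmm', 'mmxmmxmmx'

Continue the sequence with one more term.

Rewriting each symbol of mmxmmxmmx: m→mmx, m→mmx, x→xxx, m→mmx, m→mmx, x→xxx, m→mmx, m→mmx, x→xxx, which concatenates to mmx mmx xxx mmx mmx xxx mmx mmx xxx.

mmxmmxxxxmmxmmxxxxmmxmmxxxx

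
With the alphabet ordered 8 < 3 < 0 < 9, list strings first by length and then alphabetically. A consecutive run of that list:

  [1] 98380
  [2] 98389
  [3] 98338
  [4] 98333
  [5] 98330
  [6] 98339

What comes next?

Find the rightmost character of 98339 below 9, bump it to the next letter, and reset everything to its right to 8.

98308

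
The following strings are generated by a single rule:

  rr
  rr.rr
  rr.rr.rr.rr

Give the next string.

Every step duplicates the string with '.' between the halves.
Doubling rr.rr.rr.rr with '.' between the halves:

rr.rr.rr.rr.rr.rr.rr.rr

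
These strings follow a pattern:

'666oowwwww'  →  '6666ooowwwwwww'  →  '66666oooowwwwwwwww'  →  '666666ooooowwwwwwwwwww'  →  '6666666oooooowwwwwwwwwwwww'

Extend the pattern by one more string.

66666666ooooooowwwwwwwwwwwwwww

Reading off run lengths: 6 runs 3, 4, 5, 6, 7; o runs 2, 3, 4, 5, 6; w runs 5, 7, 9, 11, 13 — each is linear in n, where the shown terms are n = 2, 3, 4, 5, 6.
For the next term, n = 7, so the run lengths are 8, 7, 15.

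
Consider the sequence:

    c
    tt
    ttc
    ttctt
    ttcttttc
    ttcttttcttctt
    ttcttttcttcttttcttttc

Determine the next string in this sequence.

Each term (from the third on) is the previous term followed by the one before it: term 3 = tt·c = ttc.
Continuing: ttcttttcttcttttcttttc · ttcttttcttctt gives term 8.

ttcttttcttcttttcttttcttcttttcttctt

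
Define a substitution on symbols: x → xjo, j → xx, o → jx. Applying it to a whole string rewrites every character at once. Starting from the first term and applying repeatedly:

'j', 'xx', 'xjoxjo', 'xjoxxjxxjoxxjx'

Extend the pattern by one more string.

xjoxxjxxjoxjoxxxjoxjoxxjxxjoxjoxxxjo

Replace each of the 14 characters of xjoxxjxxjoxxjx in place — xjo xx jx xjo xjo xx xjo xjo xx jx xjo xjo xx xjo — and concatenate.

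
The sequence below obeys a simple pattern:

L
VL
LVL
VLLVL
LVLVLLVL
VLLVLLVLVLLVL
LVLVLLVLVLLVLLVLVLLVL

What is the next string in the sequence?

From term 3 onward, concatenate the second-to-last term with the last: L·VL = LVL, VL·LVL = VLLVL, …
The next term joins VLLVLLVLVLLVL and LVLVLLVLVLLVLLVLVLLVL.

VLLVLLVLVLLVLLVLVLLVLVLLVLLVLVLLVL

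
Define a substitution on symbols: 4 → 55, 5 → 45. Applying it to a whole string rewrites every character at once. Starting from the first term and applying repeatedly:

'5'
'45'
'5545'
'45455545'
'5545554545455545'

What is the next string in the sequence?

45455545454555455545554545455545

φ(5545554545455545) expands symbol-by-symbol to 45 45 55 45 45 45 55 45 55 45 55 45 45 45 55 45; joining the 16 pieces gives the next term.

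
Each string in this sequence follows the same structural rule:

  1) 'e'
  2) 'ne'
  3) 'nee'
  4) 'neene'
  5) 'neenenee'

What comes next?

neeneneeneene

Each term (from the third on) is the previous term followed by the one before it: term 3 = ne·e = nee.
So term 6 is neenenee·neene.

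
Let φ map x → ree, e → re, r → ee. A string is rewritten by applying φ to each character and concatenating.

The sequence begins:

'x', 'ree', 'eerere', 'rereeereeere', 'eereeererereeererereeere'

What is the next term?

Rewriting the 24 symbols of eereeererereeererereeere one by one yields re re ee re re re ee re ee re ee re re re ee re ee re ee re re re ee re; concatenated:

rereeererereeereeereeererereeereeereeererereeere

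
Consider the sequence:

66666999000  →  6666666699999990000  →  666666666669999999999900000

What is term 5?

6666666666666666699999999999999999990000000

The n-th term is 3n+2 6's then 4n-1 9's then n+2 0's (n = 1, 2, …).
For term 5, n = 5, so the run lengths are 17, 19, 7.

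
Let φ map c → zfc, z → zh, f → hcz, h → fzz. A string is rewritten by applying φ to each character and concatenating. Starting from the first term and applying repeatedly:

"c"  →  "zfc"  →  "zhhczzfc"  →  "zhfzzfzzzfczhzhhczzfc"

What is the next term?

Rewriting the 21 symbols of zhfzzfzzzfczhzhhczzfc one by one yields zh fzz hcz zh zh hcz zh zh zh hcz zfc zh fzz zh fzz fzz zfc zh zh hcz zfc; concatenated:

zhfzzhczzhzhhczzhzhzhhczzfczhfzzzhfzzfzzzfczhzhhczzfc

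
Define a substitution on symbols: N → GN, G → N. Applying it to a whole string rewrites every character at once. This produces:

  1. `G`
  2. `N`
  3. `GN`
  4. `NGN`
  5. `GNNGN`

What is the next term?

NGNGNNGN

Apply φ to GNNGN symbol by symbol: G→N, N→GN, N→GN, G→N, N→GN; joined: N GN GN N GN.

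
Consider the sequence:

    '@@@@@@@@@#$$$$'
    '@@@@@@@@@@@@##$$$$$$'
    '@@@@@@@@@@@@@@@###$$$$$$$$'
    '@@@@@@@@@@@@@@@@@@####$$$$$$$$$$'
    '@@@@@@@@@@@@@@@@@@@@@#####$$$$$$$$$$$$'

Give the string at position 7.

The n-th term is 3n @'s then n-2 #'s then 2n-2 $'s, where the shown terms are n = 3, 4, 5, 6, 7.
For term 7, n = 9, so the run lengths are 27, 7, 16.

@@@@@@@@@@@@@@@@@@@@@@@@@@@#######$$$$$$$$$$$$$$$$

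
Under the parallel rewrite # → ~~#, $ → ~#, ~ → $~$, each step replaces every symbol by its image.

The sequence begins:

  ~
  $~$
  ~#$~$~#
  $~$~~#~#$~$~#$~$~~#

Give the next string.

~#$~$~#$~$$~$~~#$~$~~#~#$~$~#$~$~~#~#$~$~#$~$$~$~~#

Replace each of the 19 characters of $~$~~#~#$~$~#$~$~~# in place — ~# $~$ ~# $~$ $~$ ~~# $~$ ~~# ~# $~$ ~# $~$ ~~# ~# $~$ ~# $~$ $~$ ~~# — and concatenate.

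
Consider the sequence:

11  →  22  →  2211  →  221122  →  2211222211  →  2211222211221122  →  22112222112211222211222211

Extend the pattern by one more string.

This is a Fibonacci-style word recurrence s(k) = s(k−1)·s(k−2): e.g. 22·11 = 2211.
So term 8 is 22112222112211222211222211·2211222211221122.

221122221122112222112222112211222211221122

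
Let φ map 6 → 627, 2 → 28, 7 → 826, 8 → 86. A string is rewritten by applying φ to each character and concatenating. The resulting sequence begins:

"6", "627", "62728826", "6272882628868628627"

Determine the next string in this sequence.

627288262886862862728868662786627288662728826

Applying the rule to each of the 19 symbols of 6272882628868628627 gives the pieces 627 28 826 28 86 86 28 627 28 86 86 627 86 627 28 86 627 28 826, which concatenate to the answer.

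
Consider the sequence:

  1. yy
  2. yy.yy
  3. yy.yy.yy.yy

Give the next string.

yy.yy.yy.yy.yy.yy.yy.yy

Each string is two copies of the previous one joined by '.'.
So the next term is two copies of yy.yy.yy.yy with '.' between the halves.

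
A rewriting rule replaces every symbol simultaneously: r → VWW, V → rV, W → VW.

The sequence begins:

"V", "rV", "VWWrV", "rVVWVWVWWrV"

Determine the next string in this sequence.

Rewriting each symbol of rVVWVWVWWrV: r→VWW, V→rV, V→rV, W→VW, V→rV, W→VW, V→rV, W→VW, W→VW, r→VWW, V→rV, which concatenates to VWW rV rV VW rV VW rV VW VW VWW rV.

VWWrVrVVWrVVWrVVWVWVWWrV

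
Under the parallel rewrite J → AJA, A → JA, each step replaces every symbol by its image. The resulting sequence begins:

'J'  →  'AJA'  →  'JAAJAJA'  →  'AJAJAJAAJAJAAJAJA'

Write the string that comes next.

JAAJAJAAJAJAAJAJAJAAJAJAAJAJAJAAJAJAAJAJA

Replace each of the 17 characters of AJAJAJAAJAJAAJAJA in place — JA AJA JA AJA JA AJA JA JA AJA JA AJA JA JA AJA JA AJA JA — and concatenate.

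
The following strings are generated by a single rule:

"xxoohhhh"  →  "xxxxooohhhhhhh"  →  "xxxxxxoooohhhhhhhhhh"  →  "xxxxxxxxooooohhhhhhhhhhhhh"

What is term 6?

The n-th term is 2n x's then n+1 o's then 3n+1 h's (n = 1, 2, …).
At n = 6 the blocks have lengths 12, 7, 19.

xxxxxxxxxxxxooooooohhhhhhhhhhhhhhhhhhh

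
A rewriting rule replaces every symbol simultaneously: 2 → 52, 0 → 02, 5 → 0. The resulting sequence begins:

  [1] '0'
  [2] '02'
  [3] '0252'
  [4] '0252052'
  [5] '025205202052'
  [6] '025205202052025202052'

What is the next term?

Rewriting the 21 symbols of 025205202052025202052 one by one yields 02 52 0 52 02 0 52 02 52 02 0 52 02 52 0 52 02 52 02 0 52; concatenated:

0252052020520252020520252052025202052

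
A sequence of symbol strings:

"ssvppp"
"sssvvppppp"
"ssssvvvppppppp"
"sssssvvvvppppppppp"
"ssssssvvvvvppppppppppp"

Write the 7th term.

Reading off run lengths: s runs 2, 3, 4, 5, 6; v runs 1, 2, 3, 4, 5; p runs 3, 5, 7, 9, 11 — each is linear in n (n = 1, 2, …).
At n = 7 the blocks have lengths 8, 7, 15.

ssssssssvvvvvvvppppppppppppppp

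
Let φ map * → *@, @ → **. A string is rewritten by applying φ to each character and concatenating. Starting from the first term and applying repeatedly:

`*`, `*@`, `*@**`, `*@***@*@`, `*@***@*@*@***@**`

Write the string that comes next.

*@***@*@*@***@***@***@*@*@***@*@

φ(*@***@*@*@***@**) expands symbol-by-symbol to *@ ** *@ *@ *@ ** *@ ** *@ ** *@ *@ *@ ** *@ *@; joining the 16 pieces gives the next term.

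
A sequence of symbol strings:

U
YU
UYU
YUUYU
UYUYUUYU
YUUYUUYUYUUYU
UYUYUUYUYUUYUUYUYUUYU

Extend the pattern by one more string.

YUUYUUYUYUUYUUYUYUUYUYUUYUUYUYUUYU

From term 3 onward, concatenate the second-to-last term with the last: U·YU = UYU, YU·UYU = YUUYU, …
Continuing: YUUYUUYUYUUYU · UYUYUUYUYUUYUUYUYUUYU gives term 8.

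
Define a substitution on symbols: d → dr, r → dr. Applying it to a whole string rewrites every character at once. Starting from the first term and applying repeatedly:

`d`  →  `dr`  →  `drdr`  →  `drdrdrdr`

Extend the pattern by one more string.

Apply φ to drdrdrdr symbol by symbol: d→dr, r→dr, d→dr, r→dr, d→dr, r→dr, d→dr, r→dr; joined: dr dr dr dr dr dr dr dr.

drdrdrdrdrdrdrdr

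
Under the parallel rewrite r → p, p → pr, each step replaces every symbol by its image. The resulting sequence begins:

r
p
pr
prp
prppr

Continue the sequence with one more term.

prpprprp

Expanding prppr: p→pr, r→p, p→pr, p→pr, r→p. Concatenated: pr p pr pr p.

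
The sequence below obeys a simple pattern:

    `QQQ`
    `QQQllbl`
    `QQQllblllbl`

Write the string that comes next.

QQQllblllblllbl

Each term is the previous one with llbl appended.
So the next term is QQQllblllbl·llbl.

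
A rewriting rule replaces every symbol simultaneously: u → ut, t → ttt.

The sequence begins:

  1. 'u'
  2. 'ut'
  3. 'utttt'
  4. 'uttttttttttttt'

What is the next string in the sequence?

utttttttttttttttttttttttttttttttttttttttt

φ(uttttttttttttt) expands symbol-by-symbol to ut ttt ttt ttt ttt ttt ttt ttt ttt ttt ttt ttt ttt ttt; joining the 14 pieces gives the next term.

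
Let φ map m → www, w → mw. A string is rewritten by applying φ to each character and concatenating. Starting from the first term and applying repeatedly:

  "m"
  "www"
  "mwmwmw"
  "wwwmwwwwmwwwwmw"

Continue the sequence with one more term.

mwmwmwwwwmwmwmwmwwwwmwmwmwmwwwwmw

Replace each of the 15 characters of wwwmwwwwmwwwwmw in place — mw mw mw www mw mw mw mw www mw mw mw mw www mw — and concatenate.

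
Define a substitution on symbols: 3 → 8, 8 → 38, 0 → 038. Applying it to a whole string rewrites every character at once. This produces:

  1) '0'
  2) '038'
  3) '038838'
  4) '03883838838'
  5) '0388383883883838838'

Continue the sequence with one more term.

03883838838838388383883883838838

Applying the rule to each of the 19 symbols of 0388383883883838838 gives the pieces 038 8 38 38 8 38 8 38 38 8 38 38 8 38 8 38 38 8 38, which concatenate to the answer.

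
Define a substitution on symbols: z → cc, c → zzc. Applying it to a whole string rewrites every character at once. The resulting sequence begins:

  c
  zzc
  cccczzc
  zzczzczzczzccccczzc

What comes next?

φ(zzczzczzczzccccczzc) expands symbol-by-symbol to cc cc zzc cc cc zzc cc cc zzc cc cc zzc zzc zzc zzc zzc cc cc zzc; joining the 19 pieces gives the next term.

cccczzccccczzccccczzccccczzczzczzczzczzccccczzc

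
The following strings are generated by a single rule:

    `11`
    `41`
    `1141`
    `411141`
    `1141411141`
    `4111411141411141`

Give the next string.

11414111414111411141411141

From term 3 onward, concatenate the second-to-last term with the last: 11·41 = 1141, 41·1141 = 411141, …
The next term joins 1141411141 and 4111411141411141.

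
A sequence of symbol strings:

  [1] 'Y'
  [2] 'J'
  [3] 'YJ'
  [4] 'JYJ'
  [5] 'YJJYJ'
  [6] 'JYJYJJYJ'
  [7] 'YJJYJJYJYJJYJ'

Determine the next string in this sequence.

This is a Fibonacci-style word recurrence s(k) = s(k−2)·s(k−1): e.g. Y·J = YJ.
So term 8 is JYJYJJYJ·YJJYJJYJYJJYJ.

JYJYJJYJYJJYJJYJYJJYJ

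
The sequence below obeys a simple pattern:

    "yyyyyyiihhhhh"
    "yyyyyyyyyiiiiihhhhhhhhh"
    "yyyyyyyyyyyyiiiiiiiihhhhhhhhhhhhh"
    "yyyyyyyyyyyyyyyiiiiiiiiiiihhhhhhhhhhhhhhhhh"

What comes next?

The n-th term is 3n+3 y's then 3n-1 i's then 4n+1 h's (n = 1, 2, …).
For the next term, n = 5, so the run lengths are 18, 14, 21.

yyyyyyyyyyyyyyyyyyiiiiiiiiiiiiiihhhhhhhhhhhhhhhhhhhhh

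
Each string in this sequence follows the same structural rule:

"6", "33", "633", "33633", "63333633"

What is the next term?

3363363333633

From term 3 onward, concatenate the second-to-last term with the last: 6·33 = 633, 33·633 = 33633, …
Continuing: 33633 · 63333633 gives term 6.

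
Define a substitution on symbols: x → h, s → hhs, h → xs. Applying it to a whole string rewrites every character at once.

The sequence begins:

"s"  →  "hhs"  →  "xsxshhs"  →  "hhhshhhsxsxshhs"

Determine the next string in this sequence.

Rewriting the 15 symbols of hhhshhhsxsxshhs one by one yields xs xs xs hhs xs xs xs hhs h hhs h hhs xs xs hhs; concatenated:

xsxsxshhsxsxsxshhshhhshhhsxsxshhs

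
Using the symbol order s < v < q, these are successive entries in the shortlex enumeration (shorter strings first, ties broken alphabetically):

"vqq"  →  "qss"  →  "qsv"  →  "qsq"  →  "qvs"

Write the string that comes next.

Find the rightmost character of qvs below q, bump it to the next letter, and reset everything to its right to s.

qvv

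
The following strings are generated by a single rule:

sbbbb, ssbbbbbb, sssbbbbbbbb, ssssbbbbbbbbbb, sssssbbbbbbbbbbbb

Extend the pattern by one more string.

ssssssbbbbbbbbbbbbbb

Each string has the form s^{n-1} b^{2n}, where the shown terms are n = 2, 3, 4, 5, 6.
At n = 7 the blocks have lengths 6, 14.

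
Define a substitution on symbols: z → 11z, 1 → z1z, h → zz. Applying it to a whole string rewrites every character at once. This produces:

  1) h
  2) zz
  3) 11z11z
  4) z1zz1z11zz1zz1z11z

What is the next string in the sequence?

Rewriting the 18 symbols of z1zz1z11zz1zz1z11z one by one yields 11z z1z 11z 11z z1z 11z z1z z1z 11z 11z z1z 11z 11z z1z 11z z1z z1z 11z; concatenated:

11zz1z11z11zz1z11zz1zz1z11z11zz1z11z11zz1z11zz1zz1z11z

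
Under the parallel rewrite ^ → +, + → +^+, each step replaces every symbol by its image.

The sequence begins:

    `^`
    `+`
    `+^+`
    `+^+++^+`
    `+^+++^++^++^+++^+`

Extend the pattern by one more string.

Rewriting the 17 symbols of +^+++^++^++^+++^+ one by one yields +^+ + +^+ +^+ +^+ + +^+ +^+ + +^+ +^+ + +^+ +^+ +^+ + +^+; concatenated:

+^+++^++^++^+++^++^+++^++^+++^++^++^+++^+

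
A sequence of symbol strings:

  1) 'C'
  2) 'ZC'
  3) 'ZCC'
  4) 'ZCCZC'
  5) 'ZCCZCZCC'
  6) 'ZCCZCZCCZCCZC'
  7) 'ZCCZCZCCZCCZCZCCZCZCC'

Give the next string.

ZCCZCZCCZCCZCZCCZCZCCZCCZCZCCZCCZC

This is a Fibonacci-style word recurrence s(k) = s(k−1)·s(k−2): e.g. ZC·C = ZCC.
The next term joins ZCCZCZCCZCCZCZCCZCZCC and ZCCZCZCCZCCZC.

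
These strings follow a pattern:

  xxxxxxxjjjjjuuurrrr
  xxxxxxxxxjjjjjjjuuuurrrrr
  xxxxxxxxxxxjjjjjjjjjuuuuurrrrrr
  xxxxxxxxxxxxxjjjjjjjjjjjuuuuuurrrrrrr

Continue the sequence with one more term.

Reading off run lengths: x runs 7, 9, 11, 13; j runs 5, 7, 9, 11; u runs 3, 4, 5, 6; r runs 4, 5, 6, 7 — each is linear in n, where the shown terms are n = 3, 4, 5, 6.
Setting n = 7 gives 15, 13, 7, 8 characters in each block.

xxxxxxxxxxxxxxxjjjjjjjjjjjjjuuuuuuurrrrrrrr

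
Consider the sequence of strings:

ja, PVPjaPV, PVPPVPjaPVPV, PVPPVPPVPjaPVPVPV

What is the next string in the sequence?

Every step adds PVP to the front and PV to the end of the previous string.
So the next term is PVP·PVPPVPPVPjaPVPVPV·PV.

PVPPVPPVPPVPjaPVPVPVPV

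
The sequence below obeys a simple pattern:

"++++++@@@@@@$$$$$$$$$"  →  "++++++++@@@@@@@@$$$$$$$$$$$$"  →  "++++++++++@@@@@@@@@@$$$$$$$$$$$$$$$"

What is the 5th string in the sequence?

++++++++++++++@@@@@@@@@@@@@@$$$$$$$$$$$$$$$$$$$$$

Each string has the form +^{2n} @^{2n} $^{3n}, where the shown terms are n = 3, 4, 5.
At n = 7 the blocks have lengths 14, 14, 21.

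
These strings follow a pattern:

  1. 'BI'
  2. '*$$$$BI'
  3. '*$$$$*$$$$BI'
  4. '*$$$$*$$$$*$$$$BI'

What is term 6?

*$$$$*$$$$*$$$$*$$$$*$$$$BI

Each term is the previous one with *$$$$ prepended.
From *$$$$*$$$$*$$$$BI, 2 further steps: *$$$$*$$$$*$$$$BI → *$$$$*$$$$*$$$$*$$$$BI → (answer).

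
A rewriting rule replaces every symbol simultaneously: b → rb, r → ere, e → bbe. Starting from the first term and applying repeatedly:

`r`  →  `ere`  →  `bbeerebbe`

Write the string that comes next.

rbrbbbebbeerebberbrbbbe

Rewriting each symbol of bbeerebbe: b→rb, b→rb, e→bbe, e→bbe, r→ere, e→bbe, b→rb, b→rb, e→bbe, which concatenates to rb rb bbe bbe ere bbe rb rb bbe.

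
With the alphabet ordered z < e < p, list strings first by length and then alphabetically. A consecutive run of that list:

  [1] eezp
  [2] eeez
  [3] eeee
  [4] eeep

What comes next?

eepz

Find the rightmost character of eeep below p, bump it to the next letter, and reset everything to its right to z.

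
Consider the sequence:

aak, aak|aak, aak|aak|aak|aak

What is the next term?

Every step duplicates the string with '|' between the halves.
Doubling aak|aak|aak|aak with '|' between the halves:

aak|aak|aak|aak|aak|aak|aak|aak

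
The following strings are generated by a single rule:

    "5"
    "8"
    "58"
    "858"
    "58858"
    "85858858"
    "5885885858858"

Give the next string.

858588585885885858858

Each term (from the third on) is the two preceding terms concatenated in order: term 3 = 5·8 = 58.
So term 8 is 85858858·5885885858858.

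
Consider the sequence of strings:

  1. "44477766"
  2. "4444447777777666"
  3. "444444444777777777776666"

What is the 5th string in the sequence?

The n-th term is 3n 4's then 4n-1 7's then n+1 6's (n = 1, 2, …).
At n = 5 the blocks have lengths 15, 19, 6.

4444444444444447777777777777777777666666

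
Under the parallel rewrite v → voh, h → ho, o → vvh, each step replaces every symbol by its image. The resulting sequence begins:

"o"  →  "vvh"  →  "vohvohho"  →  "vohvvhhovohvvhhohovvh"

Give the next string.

φ(vohvvhhovohvvhhohovvh) expands symbol-by-symbol to voh vvh ho voh voh ho ho vvh voh vvh ho voh voh ho ho vvh ho vvh voh voh ho; joining the 21 pieces gives the next term.

vohvvhhovohvohhohovvhvohvvhhovohvohhohovvhhovvhvohvohho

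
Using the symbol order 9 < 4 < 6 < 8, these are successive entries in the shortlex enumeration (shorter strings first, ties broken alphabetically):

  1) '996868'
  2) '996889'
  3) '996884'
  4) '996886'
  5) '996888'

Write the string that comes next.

998999

Find the rightmost character of 996888 below 8, bump it to the next letter, and reset everything to its right to 9.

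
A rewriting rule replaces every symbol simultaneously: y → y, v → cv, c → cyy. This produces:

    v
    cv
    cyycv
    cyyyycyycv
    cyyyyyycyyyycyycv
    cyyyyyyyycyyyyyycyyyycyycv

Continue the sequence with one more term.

Replace each of the 26 characters of cyyyyyyyycyyyyyycyyyycyycv in place — cyy y y y y y y y y cyy y y y y y y cyy y y y y cyy y y cyy cv — and concatenate.

cyyyyyyyyyycyyyyyyyycyyyyyycyyyycyycv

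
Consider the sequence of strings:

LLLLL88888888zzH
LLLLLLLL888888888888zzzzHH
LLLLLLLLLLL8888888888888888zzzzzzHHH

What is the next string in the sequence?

LLLLLLLLLLLLLL88888888888888888888zzzzzzzzHHHH

Reading off run lengths: L runs 5, 8, 11; 8 runs 8, 12, 16; z runs 2, 4, 6; H runs 1, 2, 3 — each is linear in n, where the shown terms are n = 2, 3, 4.
For the next term, n = 5, so the run lengths are 14, 20, 8, 4.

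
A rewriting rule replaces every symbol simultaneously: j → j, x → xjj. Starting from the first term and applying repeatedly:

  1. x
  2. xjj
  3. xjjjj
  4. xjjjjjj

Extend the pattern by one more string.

xjjjjjjjj

Expanding xjjjjjj: x→xjj, j→j, j→j, j→j, j→j, j→j, j→j. Concatenated: xjj j j j j j j.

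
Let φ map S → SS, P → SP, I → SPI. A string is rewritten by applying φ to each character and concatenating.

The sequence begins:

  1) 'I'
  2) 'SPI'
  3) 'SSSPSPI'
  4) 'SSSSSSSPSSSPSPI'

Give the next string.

Rewriting the 15 symbols of SSSSSSSPSSSPSPI one by one yields SS SS SS SS SS SS SS SP SS SS SS SP SS SP SPI; concatenated:

SSSSSSSSSSSSSSSPSSSSSSSPSSSPSPI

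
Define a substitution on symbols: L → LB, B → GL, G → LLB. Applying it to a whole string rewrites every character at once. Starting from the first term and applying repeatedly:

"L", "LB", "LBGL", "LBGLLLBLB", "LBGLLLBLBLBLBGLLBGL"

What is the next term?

LBGLLLBLBLBLBGLLBGLLBGLLBGLLLBLBLBGLLLBLB

Replace each of the 19 characters of LBGLLLBLBLBLBGLLBGL in place — LB GL LLB LB LB LB GL LB GL LB GL LB GL LLB LB LB GL LLB LB — and concatenate.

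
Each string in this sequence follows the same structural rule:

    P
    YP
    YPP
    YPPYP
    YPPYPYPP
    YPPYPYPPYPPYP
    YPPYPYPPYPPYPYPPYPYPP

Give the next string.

This is a Fibonacci-style word recurrence s(k) = s(k−1)·s(k−2): e.g. YP·P = YPP.
Continuing: YPPYPYPPYPPYPYPPYPYPP · YPPYPYPPYPPYP gives term 8.

YPPYPYPPYPPYPYPPYPYPPYPPYPYPPYPPYP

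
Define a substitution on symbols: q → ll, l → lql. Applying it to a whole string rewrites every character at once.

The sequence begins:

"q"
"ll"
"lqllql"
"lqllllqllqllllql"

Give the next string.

lqllllqllqllqllqllllqllqllllqllqllqllqllllql

Applying the rule to each of the 16 symbols of lqllllqllqllllql gives the pieces lql ll lql lql lql lql ll lql lql ll lql lql lql lql ll lql, which concatenate to the answer.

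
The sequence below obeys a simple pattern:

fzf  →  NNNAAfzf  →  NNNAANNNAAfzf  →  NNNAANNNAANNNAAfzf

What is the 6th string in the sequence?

NNNAANNNAANNNAANNNAANNNAAfzf

The strings grow by a fixed prefix NNNAA each time.
From NNNAANNNAANNNAAfzf, 2 further steps: NNNAANNNAANNNAAfzf → NNNAANNNAANNNAANNNAAfzf → (answer).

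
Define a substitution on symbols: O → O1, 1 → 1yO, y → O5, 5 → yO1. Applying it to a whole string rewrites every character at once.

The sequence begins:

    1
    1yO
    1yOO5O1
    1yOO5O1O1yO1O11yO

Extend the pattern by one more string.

Rewriting the 17 symbols of 1yOO5O1O1yO1O11yO one by one yields 1yO O5 O1 O1 yO1 O1 1yO O1 1yO O5 O1 1yO O1 1yO 1yO O5 O1; concatenated:

1yOO5O1O1yO1O11yOO11yOO5O11yOO11yO1yOO5O1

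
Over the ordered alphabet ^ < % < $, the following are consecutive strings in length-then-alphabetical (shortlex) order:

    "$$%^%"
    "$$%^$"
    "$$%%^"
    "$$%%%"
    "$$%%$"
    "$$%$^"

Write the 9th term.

Stepping forward 3 times from $$%$^: $$%$^ → $$%$% → $$%$$, then the target.

$$$^^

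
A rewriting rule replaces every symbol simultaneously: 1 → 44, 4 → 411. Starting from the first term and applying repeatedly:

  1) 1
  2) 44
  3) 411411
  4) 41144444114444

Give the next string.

Applying the rule to each of the 14 symbols of 41144444114444 gives the pieces 411 44 44 411 411 411 411 411 44 44 411 411 411 411, which concatenate to the answer.

41144444114114114114114444411411411411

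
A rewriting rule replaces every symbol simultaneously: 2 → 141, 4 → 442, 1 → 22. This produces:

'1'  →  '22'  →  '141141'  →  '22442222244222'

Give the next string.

φ(22442222244222) expands symbol-by-symbol to 141 141 442 442 141 141 141 141 141 442 442 141 141 141; joining the 14 pieces gives the next term.

141141442442141141141141141442442141141141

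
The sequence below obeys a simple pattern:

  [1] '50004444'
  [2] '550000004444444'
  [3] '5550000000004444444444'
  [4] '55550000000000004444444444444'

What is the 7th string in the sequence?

55555550000000000000000000004444444444444444444444

The n-th term is n 5's then 3n 0's then 3n+1 4's (n = 1, 2, …).
For term 7, n = 7, so the run lengths are 7, 21, 22.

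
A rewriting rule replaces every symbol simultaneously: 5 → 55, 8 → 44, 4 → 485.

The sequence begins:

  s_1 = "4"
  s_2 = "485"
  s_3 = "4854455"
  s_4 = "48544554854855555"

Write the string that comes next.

Rewriting the 17 symbols of 48544554854855555 one by one yields 485 44 55 485 485 55 55 485 44 55 485 44 55 55 55 55 55; concatenated:

485445548548555554854455485445555555555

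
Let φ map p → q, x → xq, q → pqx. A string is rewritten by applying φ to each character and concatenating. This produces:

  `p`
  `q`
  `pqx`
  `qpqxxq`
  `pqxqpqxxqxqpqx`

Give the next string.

qpqxxqpqxqpqxxqxqpqxxqpqxqpqxxq

φ(pqxqpqxxqxqpqx) expands symbol-by-symbol to q pqx xq pqx q pqx xq xq pqx xq pqx q pqx xq; joining the 14 pieces gives the next term.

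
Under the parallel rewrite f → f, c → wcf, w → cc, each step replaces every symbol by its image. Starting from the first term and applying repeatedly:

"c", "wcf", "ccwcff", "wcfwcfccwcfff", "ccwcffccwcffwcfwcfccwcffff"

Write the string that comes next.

Applying the rule to each of the 26 symbols of ccwcffccwcffwcfwcfccwcffff gives the pieces wcf wcf cc wcf f f wcf wcf cc wcf f f cc wcf f cc wcf f wcf wcf cc wcf f f f f, which concatenate to the answer.

wcfwcfccwcfffwcfwcfccwcfffccwcffccwcffwcfwcfccwcfffff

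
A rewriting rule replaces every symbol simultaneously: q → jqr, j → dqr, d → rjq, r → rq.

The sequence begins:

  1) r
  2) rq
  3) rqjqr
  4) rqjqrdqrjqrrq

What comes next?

rqjqrdqrjqrrqrjqjqrrqdqrjqrrqrqjqr

φ(rqjqrdqrjqrrq) expands symbol-by-symbol to rq jqr dqr jqr rq rjq jqr rq dqr jqr rq rq jqr; joining the 13 pieces gives the next term.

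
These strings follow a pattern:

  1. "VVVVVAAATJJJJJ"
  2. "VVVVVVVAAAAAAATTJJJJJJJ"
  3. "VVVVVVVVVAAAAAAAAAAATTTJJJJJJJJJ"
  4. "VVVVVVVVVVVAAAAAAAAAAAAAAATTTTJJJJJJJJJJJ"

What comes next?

VVVVVVVVVVVVVAAAAAAAAAAAAAAAAAAATTTTTJJJJJJJJJJJJJ

Term n consists of 2n+3 V's, followed by 4n-1 A's, followed by n T's, followed by 2n+3 J's (n = 1, 2, …).
For the next term, n = 5, so the run lengths are 13, 19, 5, 13.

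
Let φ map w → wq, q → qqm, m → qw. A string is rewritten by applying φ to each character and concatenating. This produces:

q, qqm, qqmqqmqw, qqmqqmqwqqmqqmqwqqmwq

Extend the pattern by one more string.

Applying the rule to each of the 21 symbols of qqmqqmqwqqmqqmqwqqmwq gives the pieces qqm qqm qw qqm qqm qw qqm wq qqm qqm qw qqm qqm qw qqm wq qqm qqm qw wq qqm, which concatenate to the answer.

qqmqqmqwqqmqqmqwqqmwqqqmqqmqwqqmqqmqwqqmwqqqmqqmqwwqqqm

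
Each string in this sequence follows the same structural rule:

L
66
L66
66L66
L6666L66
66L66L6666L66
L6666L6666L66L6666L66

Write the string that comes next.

Each term (from the third on) is the two preceding terms concatenated in order: term 3 = L·66 = L66.
Continuing: 66L66L6666L66 · L6666L6666L66L6666L66 gives term 8.

66L66L6666L66L6666L6666L66L6666L66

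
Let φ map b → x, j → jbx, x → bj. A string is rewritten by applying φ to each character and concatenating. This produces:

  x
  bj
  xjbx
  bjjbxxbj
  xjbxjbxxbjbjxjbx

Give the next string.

bjjbxxbjjbxxbjbjxjbxxjbxbjjbxxbj

Replace each of the 16 characters of xjbxjbxxbjbjxjbx in place — bj jbx x bj jbx x bj bj x jbx x jbx bj jbx x bj — and concatenate.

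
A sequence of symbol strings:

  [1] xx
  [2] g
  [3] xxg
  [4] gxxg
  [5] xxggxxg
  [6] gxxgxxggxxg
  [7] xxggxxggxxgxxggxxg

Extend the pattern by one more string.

gxxgxxggxxgxxggxxggxxgxxggxxg

This is a Fibonacci-style word recurrence s(k) = s(k−2)·s(k−1): e.g. xx·g = xxg.
The next term joins gxxgxxggxxg and xxggxxggxxgxxggxxg.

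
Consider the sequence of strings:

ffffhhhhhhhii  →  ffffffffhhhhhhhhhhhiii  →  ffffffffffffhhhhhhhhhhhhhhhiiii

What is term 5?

The n-th term is 4n f's then 4n+3 h's then n+1 i's (n = 1, 2, …).
At n = 5 the blocks have lengths 20, 23, 6.

ffffffffffffffffffffhhhhhhhhhhhhhhhhhhhhhhhiiiiii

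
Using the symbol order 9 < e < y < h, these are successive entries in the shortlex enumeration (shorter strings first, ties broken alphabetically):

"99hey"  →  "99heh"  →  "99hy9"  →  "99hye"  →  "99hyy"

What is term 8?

99hhe

Stepping forward 3 times from 99hyy: 99hyy → 99hyh → 99hh9, then the target.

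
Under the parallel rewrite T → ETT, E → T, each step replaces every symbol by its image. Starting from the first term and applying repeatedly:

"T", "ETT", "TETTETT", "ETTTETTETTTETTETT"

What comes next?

TETTETTETTTETTETTTETTETTETTTETTETTTETTETT

Applying the rule to each of the 17 symbols of ETTTETTETTTETTETT gives the pieces T ETT ETT ETT T ETT ETT T ETT ETT ETT T ETT ETT T ETT ETT, which concatenate to the answer.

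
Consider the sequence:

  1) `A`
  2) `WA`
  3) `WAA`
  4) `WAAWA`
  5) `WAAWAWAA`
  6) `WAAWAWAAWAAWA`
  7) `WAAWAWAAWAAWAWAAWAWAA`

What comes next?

WAAWAWAAWAAWAWAAWAWAAWAAWAWAAWAAWA

From term 3 onward, concatenate the last term with the second-to-last: WA·A = WAA, WAA·WA = WAAWA, …
So term 8 is WAAWAWAAWAAWAWAAWAWAA·WAAWAWAAWAAWA.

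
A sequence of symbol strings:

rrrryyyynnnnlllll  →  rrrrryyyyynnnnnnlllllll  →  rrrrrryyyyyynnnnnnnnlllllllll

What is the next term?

rrrrrrryyyyyyynnnnnnnnnnlllllllllll

Term n consists of n+2 r's, followed by n+2 y's, followed by 2n n's, followed by 2n+1 l's, where the shown terms are n = 2, 3, 4.
At n = 5 the blocks have lengths 7, 7, 10, 11.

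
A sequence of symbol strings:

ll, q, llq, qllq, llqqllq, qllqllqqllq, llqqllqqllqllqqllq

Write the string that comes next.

From term 3 onward, concatenate the second-to-last term with the last: ll·q = llq, q·llq = qllq, …
Continuing: qllqllqqllq · llqqllqqllqllqqllq gives term 8.

qllqllqqllqllqqllqqllqllqqllq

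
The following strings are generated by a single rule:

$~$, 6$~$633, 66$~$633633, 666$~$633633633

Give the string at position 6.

66666$~$633633633633633

Every step adds 6 to the front and 633 to the end of the previous string.
From 666$~$633633633, 2 further steps: 666$~$633633633 → 6666$~$633633633633 → (answer).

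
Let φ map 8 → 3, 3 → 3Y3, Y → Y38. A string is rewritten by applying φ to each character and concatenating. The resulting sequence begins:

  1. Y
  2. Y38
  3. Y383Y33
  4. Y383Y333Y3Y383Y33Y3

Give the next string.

φ(Y383Y333Y3Y383Y33Y3) expands symbol-by-symbol to Y38 3Y3 3 3Y3 Y38 3Y3 3Y3 3Y3 Y38 3Y3 Y38 3Y3 3 3Y3 Y38 3Y3 3Y3 Y38 3Y3; joining the 19 pieces gives the next term.

Y383Y333Y3Y383Y33Y33Y3Y383Y3Y383Y333Y3Y383Y33Y3Y383Y3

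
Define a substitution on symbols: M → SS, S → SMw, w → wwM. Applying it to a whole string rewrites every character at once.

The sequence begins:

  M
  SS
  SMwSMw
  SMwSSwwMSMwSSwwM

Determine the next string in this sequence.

φ(SMwSSwwMSMwSSwwM) expands symbol-by-symbol to SMw SS wwM SMw SMw wwM wwM SS SMw SS wwM SMw SMw wwM wwM SS; joining the 16 pieces gives the next term.

SMwSSwwMSMwSMwwwMwwMSSSMwSSwwMSMwSMwwwMwwMSS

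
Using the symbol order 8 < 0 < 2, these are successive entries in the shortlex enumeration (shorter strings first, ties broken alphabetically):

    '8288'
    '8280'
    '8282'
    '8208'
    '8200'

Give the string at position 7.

Continuing the enumeration 2 steps past 8200: 8200 → 8202 → (answer).

8228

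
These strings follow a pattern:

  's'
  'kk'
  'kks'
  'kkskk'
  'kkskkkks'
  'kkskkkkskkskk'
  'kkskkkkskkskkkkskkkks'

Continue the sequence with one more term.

From term 3 onward, concatenate the last term with the second-to-last: kk·s = kks, kks·kk = kkskk, …
So term 8 is kkskkkkskkskkkkskkkks·kkskkkkskkskk.

kkskkkkskkskkkkskkkkskkskkkkskkskk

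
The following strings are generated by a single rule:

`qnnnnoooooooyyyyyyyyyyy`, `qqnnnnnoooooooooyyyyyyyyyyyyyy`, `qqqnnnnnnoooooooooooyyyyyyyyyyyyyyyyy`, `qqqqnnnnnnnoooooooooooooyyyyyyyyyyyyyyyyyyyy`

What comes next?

Term n consists of n-2 q's, followed by n+1 n's, followed by 2n+1 o's, followed by 3n+2 y's, where the shown terms are n = 3, 4, 5, 6.
At n = 7 the blocks have lengths 5, 8, 15, 23.

qqqqqnnnnnnnnoooooooooooooooyyyyyyyyyyyyyyyyyyyyyyy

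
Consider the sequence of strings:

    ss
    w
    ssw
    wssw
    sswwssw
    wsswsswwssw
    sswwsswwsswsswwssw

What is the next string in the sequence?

Each term (from the third on) is the two preceding terms concatenated in order: term 3 = ss·w = ssw.
Continuing: wsswsswwssw · sswwsswwsswsswwssw gives term 8.

wsswsswwsswsswwsswwsswsswwssw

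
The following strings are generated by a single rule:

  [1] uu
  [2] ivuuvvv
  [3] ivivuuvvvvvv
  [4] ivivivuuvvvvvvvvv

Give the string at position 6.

ivivivivivuuvvvvvvvvvvvvvvv

Each term wraps the previous one in iv on the left and vvv on the right.
From ivivivuuvvvvvvvvv, 2 further steps: ivivivuuvvvvvvvvv → ivivivivuuvvvvvvvvvvvv → (answer).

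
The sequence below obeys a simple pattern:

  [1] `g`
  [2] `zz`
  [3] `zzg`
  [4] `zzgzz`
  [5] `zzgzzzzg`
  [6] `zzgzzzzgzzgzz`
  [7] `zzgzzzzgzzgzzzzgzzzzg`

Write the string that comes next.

From term 3 onward, concatenate the last term with the second-to-last: zz·g = zzg, zzg·zz = zzgzz, …
Continuing: zzgzzzzgzzgzzzzgzzzzg · zzgzzzzgzzgzz gives term 8.

zzgzzzzgzzgzzzzgzzzzgzzgzzzzgzzgzz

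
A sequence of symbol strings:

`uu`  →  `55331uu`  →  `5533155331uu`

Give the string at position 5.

55331553315533155331uu

The strings grow by a fixed prefix 55331 each time.
From 5533155331uu, 2 further steps: 5533155331uu → 553315533155331uu → (answer).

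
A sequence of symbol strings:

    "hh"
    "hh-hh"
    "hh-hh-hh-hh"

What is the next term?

s(k+1) = s(k)·-·s(k) — each term doubles the last with '-' between the halves.
One more doubling of hh-hh-hh-hh gives the answer.

hh-hh-hh-hh-hh-hh-hh-hh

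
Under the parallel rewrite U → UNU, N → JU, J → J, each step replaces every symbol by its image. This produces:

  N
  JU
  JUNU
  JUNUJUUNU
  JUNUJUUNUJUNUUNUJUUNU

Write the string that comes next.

JUNUJUUNUJUNUUNUJUUNUJUNUJUUNUUNUJUUNUJUNUUNUJUUNU

φ(JUNUJUUNUJUNUUNUJUUNU) expands symbol-by-symbol to J UNU JU UNU J UNU UNU JU UNU J UNU JU UNU UNU JU UNU J UNU UNU JU UNU; joining the 21 pieces gives the next term.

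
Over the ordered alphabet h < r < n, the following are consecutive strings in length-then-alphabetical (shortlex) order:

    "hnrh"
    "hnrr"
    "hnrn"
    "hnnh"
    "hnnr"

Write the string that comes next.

Find the rightmost character of hnnr below n, bump it to the next letter, and reset everything to its right to h.

hnnn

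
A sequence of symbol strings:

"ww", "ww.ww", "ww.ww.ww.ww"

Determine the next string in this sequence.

ww.ww.ww.ww.ww.ww.ww.ww

Every step duplicates the string with '.' between the halves.
One more doubling of ww.ww.ww.ww gives the answer.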